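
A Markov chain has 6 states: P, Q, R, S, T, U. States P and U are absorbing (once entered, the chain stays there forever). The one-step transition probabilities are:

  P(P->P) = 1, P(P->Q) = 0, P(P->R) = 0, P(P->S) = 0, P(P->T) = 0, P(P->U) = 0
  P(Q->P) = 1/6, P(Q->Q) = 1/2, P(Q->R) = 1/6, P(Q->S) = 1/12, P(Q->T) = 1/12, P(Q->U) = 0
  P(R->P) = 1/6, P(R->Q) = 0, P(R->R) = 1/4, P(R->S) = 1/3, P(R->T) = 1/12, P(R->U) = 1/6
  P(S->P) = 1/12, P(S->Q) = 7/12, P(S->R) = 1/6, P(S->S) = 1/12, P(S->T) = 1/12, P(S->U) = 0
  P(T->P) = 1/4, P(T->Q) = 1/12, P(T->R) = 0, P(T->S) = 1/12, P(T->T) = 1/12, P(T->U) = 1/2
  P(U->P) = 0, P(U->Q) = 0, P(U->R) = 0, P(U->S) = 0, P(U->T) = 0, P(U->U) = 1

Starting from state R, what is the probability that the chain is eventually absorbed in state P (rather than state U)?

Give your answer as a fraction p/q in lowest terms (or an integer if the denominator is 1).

Answer: 38/67

Derivation:
Let a_i = P(absorbed in P | start in state i).
Boundary conditions: a_P = 1, a_U = 0.
For each transient state i, a_i = sum_j P(i->j) * a_j:
  a_Q = 1/6*a_P + 1/2*a_Q + 1/6*a_R + 1/12*a_S + 1/12*a_T + 0*a_U
  a_R = 1/6*a_P + 0*a_Q + 1/4*a_R + 1/3*a_S + 1/12*a_T + 1/6*a_U
  a_S = 1/12*a_P + 7/12*a_Q + 1/6*a_R + 1/12*a_S + 1/12*a_T + 0*a_U
  a_T = 1/4*a_P + 1/12*a_Q + 0*a_R + 1/12*a_S + 1/12*a_T + 1/2*a_U

Substituting a_P = 1 and a_U = 0, rearrange to (I - Q) a = r where r[i] = P(i -> P):
  [1/2, -1/6, -1/12, -1/12] . (a_Q, a_R, a_S, a_T) = 1/6
  [0, 3/4, -1/3, -1/12] . (a_Q, a_R, a_S, a_T) = 1/6
  [-7/12, -1/6, 11/12, -1/12] . (a_Q, a_R, a_S, a_T) = 1/12
  [-1/12, 0, -1/12, 11/12] . (a_Q, a_R, a_S, a_T) = 1/4

Solving yields:
  a_Q = 47/67
  a_R = 38/67
  a_S = 136/201
  a_T = 80/201

Starting state is R, so the absorption probability is a_R = 38/67.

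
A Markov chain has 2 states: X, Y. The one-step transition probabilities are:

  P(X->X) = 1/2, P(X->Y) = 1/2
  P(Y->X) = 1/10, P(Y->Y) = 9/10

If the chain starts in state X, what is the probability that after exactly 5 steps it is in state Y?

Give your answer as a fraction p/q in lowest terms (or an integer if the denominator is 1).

Computing P^5 by repeated multiplication:
P^1 =
  X: [1/2, 1/2]
  Y: [1/10, 9/10]
P^2 =
  X: [3/10, 7/10]
  Y: [7/50, 43/50]
P^3 =
  X: [11/50, 39/50]
  Y: [39/250, 211/250]
P^4 =
  X: [47/250, 203/250]
  Y: [203/1250, 1047/1250]
P^5 =
  X: [219/1250, 1031/1250]
  Y: [1031/6250, 5219/6250]

(P^5)[X -> Y] = 1031/1250

Answer: 1031/1250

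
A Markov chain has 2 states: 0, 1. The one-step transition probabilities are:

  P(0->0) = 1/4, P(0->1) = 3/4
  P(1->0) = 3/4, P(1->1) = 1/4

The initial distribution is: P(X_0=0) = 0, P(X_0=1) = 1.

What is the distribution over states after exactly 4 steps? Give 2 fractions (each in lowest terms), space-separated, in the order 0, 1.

Answer: 15/32 17/32

Derivation:
Propagating the distribution step by step (d_{t+1} = d_t * P):
d_0 = (0=0, 1=1)
  d_1[0] = 0*1/4 + 1*3/4 = 3/4
  d_1[1] = 0*3/4 + 1*1/4 = 1/4
d_1 = (0=3/4, 1=1/4)
  d_2[0] = 3/4*1/4 + 1/4*3/4 = 3/8
  d_2[1] = 3/4*3/4 + 1/4*1/4 = 5/8
d_2 = (0=3/8, 1=5/8)
  d_3[0] = 3/8*1/4 + 5/8*3/4 = 9/16
  d_3[1] = 3/8*3/4 + 5/8*1/4 = 7/16
d_3 = (0=9/16, 1=7/16)
  d_4[0] = 9/16*1/4 + 7/16*3/4 = 15/32
  d_4[1] = 9/16*3/4 + 7/16*1/4 = 17/32
d_4 = (0=15/32, 1=17/32)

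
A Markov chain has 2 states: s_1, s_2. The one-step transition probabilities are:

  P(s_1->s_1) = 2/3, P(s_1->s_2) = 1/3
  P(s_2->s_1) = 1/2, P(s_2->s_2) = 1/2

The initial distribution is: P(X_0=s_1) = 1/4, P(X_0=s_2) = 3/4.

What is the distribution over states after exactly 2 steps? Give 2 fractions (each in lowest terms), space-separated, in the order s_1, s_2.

Answer: 85/144 59/144

Derivation:
Propagating the distribution step by step (d_{t+1} = d_t * P):
d_0 = (s_1=1/4, s_2=3/4)
  d_1[s_1] = 1/4*2/3 + 3/4*1/2 = 13/24
  d_1[s_2] = 1/4*1/3 + 3/4*1/2 = 11/24
d_1 = (s_1=13/24, s_2=11/24)
  d_2[s_1] = 13/24*2/3 + 11/24*1/2 = 85/144
  d_2[s_2] = 13/24*1/3 + 11/24*1/2 = 59/144
d_2 = (s_1=85/144, s_2=59/144)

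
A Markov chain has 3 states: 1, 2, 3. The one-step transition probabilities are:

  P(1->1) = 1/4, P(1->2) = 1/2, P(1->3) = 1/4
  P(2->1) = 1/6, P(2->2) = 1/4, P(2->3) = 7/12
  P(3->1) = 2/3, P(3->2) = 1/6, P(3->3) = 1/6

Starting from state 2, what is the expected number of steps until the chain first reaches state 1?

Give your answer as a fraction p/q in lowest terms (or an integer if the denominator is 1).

Answer: 51/19

Derivation:
Let h_i = expected steps to first reach 1 from state i.
Boundary: h_1 = 0.
First-step equations for the other states:
  h_2 = 1 + 1/6*h_1 + 1/4*h_2 + 7/12*h_3
  h_3 = 1 + 2/3*h_1 + 1/6*h_2 + 1/6*h_3

Substituting h_1 = 0 and rearranging gives the linear system (I - Q) h = 1:
  [3/4, -7/12] . (h_2, h_3) = 1
  [-1/6, 5/6] . (h_2, h_3) = 1

Solving yields:
  h_2 = 51/19
  h_3 = 33/19

Starting state is 2, so the expected hitting time is h_2 = 51/19.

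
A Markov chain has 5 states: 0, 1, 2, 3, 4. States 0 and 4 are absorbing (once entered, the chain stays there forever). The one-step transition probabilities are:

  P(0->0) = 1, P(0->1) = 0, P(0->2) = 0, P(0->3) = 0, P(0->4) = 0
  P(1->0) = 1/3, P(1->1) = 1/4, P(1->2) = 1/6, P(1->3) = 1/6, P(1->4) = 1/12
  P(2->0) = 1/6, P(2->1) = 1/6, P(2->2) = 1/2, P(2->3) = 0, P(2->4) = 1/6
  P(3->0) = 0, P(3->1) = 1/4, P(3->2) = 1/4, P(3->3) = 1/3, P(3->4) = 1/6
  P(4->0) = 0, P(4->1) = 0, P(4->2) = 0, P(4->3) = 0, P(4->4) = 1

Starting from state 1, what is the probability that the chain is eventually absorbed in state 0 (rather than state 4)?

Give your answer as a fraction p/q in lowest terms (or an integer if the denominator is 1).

Let a_i = P(absorbed in 0 | start in state i).
Boundary conditions: a_0 = 1, a_4 = 0.
For each transient state i, a_i = sum_j P(i->j) * a_j:
  a_1 = 1/3*a_0 + 1/4*a_1 + 1/6*a_2 + 1/6*a_3 + 1/12*a_4
  a_2 = 1/6*a_0 + 1/6*a_1 + 1/2*a_2 + 0*a_3 + 1/6*a_4
  a_3 = 0*a_0 + 1/4*a_1 + 1/4*a_2 + 1/3*a_3 + 1/6*a_4

Substituting a_0 = 1 and a_4 = 0, rearrange to (I - Q) a = r where r[i] = P(i -> 0):
  [3/4, -1/6, -1/6] . (a_1, a_2, a_3) = 1/3
  [-1/6, 1/2, 0] . (a_1, a_2, a_3) = 1/6
  [-1/4, -1/4, 2/3] . (a_1, a_2, a_3) = 0

Solving yields:
  a_1 = 59/88
  a_2 = 49/88
  a_3 = 81/176

Starting state is 1, so the absorption probability is a_1 = 59/88.

Answer: 59/88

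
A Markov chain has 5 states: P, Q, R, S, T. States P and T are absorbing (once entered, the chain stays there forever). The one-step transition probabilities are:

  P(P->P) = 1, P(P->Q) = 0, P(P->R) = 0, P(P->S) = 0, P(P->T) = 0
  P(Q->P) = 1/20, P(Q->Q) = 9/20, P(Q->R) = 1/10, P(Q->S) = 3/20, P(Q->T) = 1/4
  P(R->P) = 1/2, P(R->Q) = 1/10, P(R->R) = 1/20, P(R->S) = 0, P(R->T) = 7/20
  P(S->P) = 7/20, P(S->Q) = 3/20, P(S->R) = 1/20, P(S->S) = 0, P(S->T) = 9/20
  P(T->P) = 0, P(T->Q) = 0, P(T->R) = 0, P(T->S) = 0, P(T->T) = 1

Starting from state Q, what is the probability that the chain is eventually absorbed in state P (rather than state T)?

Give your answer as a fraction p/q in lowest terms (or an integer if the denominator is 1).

Let a_i = P(absorbed in P | start in state i).
Boundary conditions: a_P = 1, a_T = 0.
For each transient state i, a_i = sum_j P(i->j) * a_j:
  a_Q = 1/20*a_P + 9/20*a_Q + 1/10*a_R + 3/20*a_S + 1/4*a_T
  a_R = 1/2*a_P + 1/10*a_Q + 1/20*a_R + 0*a_S + 7/20*a_T
  a_S = 7/20*a_P + 3/20*a_Q + 1/20*a_R + 0*a_S + 9/20*a_T

Substituting a_P = 1 and a_T = 0, rearrange to (I - Q) a = r where r[i] = P(i -> P):
  [11/20, -1/10, -3/20] . (a_Q, a_R, a_S) = 1/20
  [-1/10, 19/20, 0] . (a_Q, a_R, a_S) = 1/2
  [-3/20, -1/20, 1] . (a_Q, a_R, a_S) = 7/20

Solving yields:
  a_Q = 1209/3923
  a_R = 2192/3923
  a_S = 1664/3923

Starting state is Q, so the absorption probability is a_Q = 1209/3923.

Answer: 1209/3923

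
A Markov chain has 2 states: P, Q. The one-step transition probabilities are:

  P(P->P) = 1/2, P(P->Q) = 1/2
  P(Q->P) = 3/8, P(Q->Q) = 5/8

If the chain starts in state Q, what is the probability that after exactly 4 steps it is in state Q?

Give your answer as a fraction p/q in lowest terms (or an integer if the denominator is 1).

Computing P^4 by repeated multiplication:
P^1 =
  P: [1/2, 1/2]
  Q: [3/8, 5/8]
P^2 =
  P: [7/16, 9/16]
  Q: [27/64, 37/64]
P^3 =
  P: [55/128, 73/128]
  Q: [219/512, 293/512]
P^4 =
  P: [439/1024, 585/1024]
  Q: [1755/4096, 2341/4096]

(P^4)[Q -> Q] = 2341/4096

Answer: 2341/4096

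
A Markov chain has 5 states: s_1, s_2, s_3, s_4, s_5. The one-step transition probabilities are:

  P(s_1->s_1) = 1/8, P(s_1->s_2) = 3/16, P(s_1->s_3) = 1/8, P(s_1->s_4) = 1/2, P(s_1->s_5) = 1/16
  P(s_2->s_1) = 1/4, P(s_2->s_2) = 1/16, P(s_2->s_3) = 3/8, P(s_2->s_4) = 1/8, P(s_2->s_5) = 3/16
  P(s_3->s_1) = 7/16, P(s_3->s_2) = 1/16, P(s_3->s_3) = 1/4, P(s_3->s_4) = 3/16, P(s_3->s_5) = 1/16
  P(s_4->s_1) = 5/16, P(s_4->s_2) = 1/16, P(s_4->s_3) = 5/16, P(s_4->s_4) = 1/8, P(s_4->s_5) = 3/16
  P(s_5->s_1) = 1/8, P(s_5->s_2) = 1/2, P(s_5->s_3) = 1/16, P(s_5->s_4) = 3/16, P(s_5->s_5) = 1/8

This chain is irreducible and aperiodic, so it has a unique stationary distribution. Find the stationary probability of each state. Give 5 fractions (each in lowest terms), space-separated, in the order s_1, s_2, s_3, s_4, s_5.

Answer: 5608/21509 3164/21509 4921/21509 5259/21509 2557/21509

Derivation:
The stationary distribution satisfies pi = pi * P, i.e.:
  pi_s_1 = 1/8*pi_s_1 + 1/4*pi_s_2 + 7/16*pi_s_3 + 5/16*pi_s_4 + 1/8*pi_s_5
  pi_s_2 = 3/16*pi_s_1 + 1/16*pi_s_2 + 1/16*pi_s_3 + 1/16*pi_s_4 + 1/2*pi_s_5
  pi_s_3 = 1/8*pi_s_1 + 3/8*pi_s_2 + 1/4*pi_s_3 + 5/16*pi_s_4 + 1/16*pi_s_5
  pi_s_4 = 1/2*pi_s_1 + 1/8*pi_s_2 + 3/16*pi_s_3 + 1/8*pi_s_4 + 3/16*pi_s_5
  pi_s_5 = 1/16*pi_s_1 + 3/16*pi_s_2 + 1/16*pi_s_3 + 3/16*pi_s_4 + 1/8*pi_s_5
with normalization: pi_s_1 + pi_s_2 + pi_s_3 + pi_s_4 + pi_s_5 = 1.

Using the first 4 balance equations plus normalization, the linear system A*pi = b is:
  [-7/8, 1/4, 7/16, 5/16, 1/8] . pi = 0
  [3/16, -15/16, 1/16, 1/16, 1/2] . pi = 0
  [1/8, 3/8, -3/4, 5/16, 1/16] . pi = 0
  [1/2, 1/8, 3/16, -7/8, 3/16] . pi = 0
  [1, 1, 1, 1, 1] . pi = 1

Solving yields:
  pi_s_1 = 5608/21509
  pi_s_2 = 3164/21509
  pi_s_3 = 4921/21509
  pi_s_4 = 5259/21509
  pi_s_5 = 2557/21509

Verification (pi * P):
  5608/21509*1/8 + 3164/21509*1/4 + 4921/21509*7/16 + 5259/21509*5/16 + 2557/21509*1/8 = 5608/21509 = pi_s_1  (ok)
  5608/21509*3/16 + 3164/21509*1/16 + 4921/21509*1/16 + 5259/21509*1/16 + 2557/21509*1/2 = 3164/21509 = pi_s_2  (ok)
  5608/21509*1/8 + 3164/21509*3/8 + 4921/21509*1/4 + 5259/21509*5/16 + 2557/21509*1/16 = 4921/21509 = pi_s_3  (ok)
  5608/21509*1/2 + 3164/21509*1/8 + 4921/21509*3/16 + 5259/21509*1/8 + 2557/21509*3/16 = 5259/21509 = pi_s_4  (ok)
  5608/21509*1/16 + 3164/21509*3/16 + 4921/21509*1/16 + 5259/21509*3/16 + 2557/21509*1/8 = 2557/21509 = pi_s_5  (ok)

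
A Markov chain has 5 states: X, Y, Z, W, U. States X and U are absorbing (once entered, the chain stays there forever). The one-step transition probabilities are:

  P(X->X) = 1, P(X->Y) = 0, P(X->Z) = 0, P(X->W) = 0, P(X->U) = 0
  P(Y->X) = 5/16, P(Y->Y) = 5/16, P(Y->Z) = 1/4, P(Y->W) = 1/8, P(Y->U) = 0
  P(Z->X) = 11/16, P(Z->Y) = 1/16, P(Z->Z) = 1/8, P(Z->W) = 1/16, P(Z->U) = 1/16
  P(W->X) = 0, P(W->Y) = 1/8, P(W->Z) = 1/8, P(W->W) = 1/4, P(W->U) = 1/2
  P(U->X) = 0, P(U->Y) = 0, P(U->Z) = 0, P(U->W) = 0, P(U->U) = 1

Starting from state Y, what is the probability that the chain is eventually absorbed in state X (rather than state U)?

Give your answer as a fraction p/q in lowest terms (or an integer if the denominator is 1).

Let a_i = P(absorbed in X | start in state i).
Boundary conditions: a_X = 1, a_U = 0.
For each transient state i, a_i = sum_j P(i->j) * a_j:
  a_Y = 5/16*a_X + 5/16*a_Y + 1/4*a_Z + 1/8*a_W + 0*a_U
  a_Z = 11/16*a_X + 1/16*a_Y + 1/8*a_Z + 1/16*a_W + 1/16*a_U
  a_W = 0*a_X + 1/8*a_Y + 1/8*a_Z + 1/4*a_W + 1/2*a_U

Substituting a_X = 1 and a_U = 0, rearrange to (I - Q) a = r where r[i] = P(i -> X):
  [11/16, -1/4, -1/8] . (a_Y, a_Z, a_W) = 5/16
  [-1/16, 7/8, -1/16] . (a_Y, a_Z, a_W) = 11/16
  [-1/8, -1/8, 3/4] . (a_Y, a_Z, a_W) = 0

Solving yields:
  a_Y = 701/855
  a_Z = 739/855
  a_W = 16/57

Starting state is Y, so the absorption probability is a_Y = 701/855.

Answer: 701/855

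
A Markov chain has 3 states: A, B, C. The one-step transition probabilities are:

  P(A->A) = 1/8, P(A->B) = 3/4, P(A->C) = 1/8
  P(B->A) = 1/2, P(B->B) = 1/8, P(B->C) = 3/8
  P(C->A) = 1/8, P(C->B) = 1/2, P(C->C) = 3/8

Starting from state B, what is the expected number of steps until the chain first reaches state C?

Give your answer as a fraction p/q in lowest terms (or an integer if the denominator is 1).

Let h_i = expected steps to first reach C from state i.
Boundary: h_C = 0.
First-step equations for the other states:
  h_A = 1 + 1/8*h_A + 3/4*h_B + 1/8*h_C
  h_B = 1 + 1/2*h_A + 1/8*h_B + 3/8*h_C

Substituting h_C = 0 and rearranging gives the linear system (I - Q) h = 1:
  [7/8, -3/4] . (h_A, h_B) = 1
  [-1/2, 7/8] . (h_A, h_B) = 1

Solving yields:
  h_A = 104/25
  h_B = 88/25

Starting state is B, so the expected hitting time is h_B = 88/25.

Answer: 88/25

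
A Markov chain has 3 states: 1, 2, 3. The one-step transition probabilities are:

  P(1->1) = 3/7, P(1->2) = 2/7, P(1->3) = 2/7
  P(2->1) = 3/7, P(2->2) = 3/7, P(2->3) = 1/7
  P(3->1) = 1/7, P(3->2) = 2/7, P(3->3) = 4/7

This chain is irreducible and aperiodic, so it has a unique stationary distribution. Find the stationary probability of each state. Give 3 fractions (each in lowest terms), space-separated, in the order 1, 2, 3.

The stationary distribution satisfies pi = pi * P, i.e.:
  pi_1 = 3/7*pi_1 + 3/7*pi_2 + 1/7*pi_3
  pi_2 = 2/7*pi_1 + 3/7*pi_2 + 2/7*pi_3
  pi_3 = 2/7*pi_1 + 1/7*pi_2 + 4/7*pi_3
with normalization: pi_1 + pi_2 + pi_3 = 1.

Using the first 2 balance equations plus normalization, the linear system A*pi = b is:
  [-4/7, 3/7, 1/7] . pi = 0
  [2/7, -4/7, 2/7] . pi = 0
  [1, 1, 1] . pi = 1

Solving yields:
  pi_1 = 1/3
  pi_2 = 1/3
  pi_3 = 1/3

Verification (pi * P):
  1/3*3/7 + 1/3*3/7 + 1/3*1/7 = 1/3 = pi_1  (ok)
  1/3*2/7 + 1/3*3/7 + 1/3*2/7 = 1/3 = pi_2  (ok)
  1/3*2/7 + 1/3*1/7 + 1/3*4/7 = 1/3 = pi_3  (ok)

Answer: 1/3 1/3 1/3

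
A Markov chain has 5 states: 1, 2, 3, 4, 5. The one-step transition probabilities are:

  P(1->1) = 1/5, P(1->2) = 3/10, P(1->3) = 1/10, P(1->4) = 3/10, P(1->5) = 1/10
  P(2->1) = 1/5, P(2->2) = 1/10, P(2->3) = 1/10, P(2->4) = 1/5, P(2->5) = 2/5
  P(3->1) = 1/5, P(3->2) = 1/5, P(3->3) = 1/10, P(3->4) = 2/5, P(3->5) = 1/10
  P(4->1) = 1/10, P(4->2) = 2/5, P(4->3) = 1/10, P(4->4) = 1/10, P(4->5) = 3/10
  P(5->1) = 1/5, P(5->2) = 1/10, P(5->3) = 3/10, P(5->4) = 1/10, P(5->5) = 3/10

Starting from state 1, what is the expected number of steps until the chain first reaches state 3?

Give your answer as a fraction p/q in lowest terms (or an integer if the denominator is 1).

Answer: 6410/969

Derivation:
Let h_i = expected steps to first reach 3 from state i.
Boundary: h_3 = 0.
First-step equations for the other states:
  h_1 = 1 + 1/5*h_1 + 3/10*h_2 + 1/10*h_3 + 3/10*h_4 + 1/10*h_5
  h_2 = 1 + 1/5*h_1 + 1/10*h_2 + 1/10*h_3 + 1/5*h_4 + 2/5*h_5
  h_4 = 1 + 1/10*h_1 + 2/5*h_2 + 1/10*h_3 + 1/10*h_4 + 3/10*h_5
  h_5 = 1 + 1/5*h_1 + 1/10*h_2 + 3/10*h_3 + 1/10*h_4 + 3/10*h_5

Substituting h_3 = 0 and rearranging gives the linear system (I - Q) h = 1:
  [4/5, -3/10, -3/10, -1/10] . (h_1, h_2, h_4, h_5) = 1
  [-1/5, 9/10, -1/5, -2/5] . (h_1, h_2, h_4, h_5) = 1
  [-1/10, -2/5, 9/10, -3/10] . (h_1, h_2, h_4, h_5) = 1
  [-1/5, -1/10, -1/10, 7/10] . (h_1, h_2, h_4, h_5) = 1

Solving yields:
  h_1 = 6410/969
  h_2 = 6070/969
  h_4 = 6140/969
  h_5 = 4960/969

Starting state is 1, so the expected hitting time is h_1 = 6410/969.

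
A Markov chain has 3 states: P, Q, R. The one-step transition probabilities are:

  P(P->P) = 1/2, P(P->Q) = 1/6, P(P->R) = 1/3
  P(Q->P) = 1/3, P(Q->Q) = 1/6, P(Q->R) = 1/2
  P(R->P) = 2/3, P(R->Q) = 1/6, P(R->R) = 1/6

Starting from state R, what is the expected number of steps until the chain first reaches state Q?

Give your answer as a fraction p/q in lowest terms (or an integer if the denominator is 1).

Answer: 6

Derivation:
Let h_i = expected steps to first reach Q from state i.
Boundary: h_Q = 0.
First-step equations for the other states:
  h_P = 1 + 1/2*h_P + 1/6*h_Q + 1/3*h_R
  h_R = 1 + 2/3*h_P + 1/6*h_Q + 1/6*h_R

Substituting h_Q = 0 and rearranging gives the linear system (I - Q) h = 1:
  [1/2, -1/3] . (h_P, h_R) = 1
  [-2/3, 5/6] . (h_P, h_R) = 1

Solving yields:
  h_P = 6
  h_R = 6

Starting state is R, so the expected hitting time is h_R = 6.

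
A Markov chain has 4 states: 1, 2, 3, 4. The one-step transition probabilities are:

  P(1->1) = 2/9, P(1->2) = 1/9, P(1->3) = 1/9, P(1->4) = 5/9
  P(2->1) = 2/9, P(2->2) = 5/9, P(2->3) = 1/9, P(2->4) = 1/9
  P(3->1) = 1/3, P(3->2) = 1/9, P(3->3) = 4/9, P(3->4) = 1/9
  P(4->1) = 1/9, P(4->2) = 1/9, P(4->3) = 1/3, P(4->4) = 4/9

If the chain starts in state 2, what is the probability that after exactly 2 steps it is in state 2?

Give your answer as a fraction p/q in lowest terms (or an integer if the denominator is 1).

Answer: 29/81

Derivation:
Computing P^2 by repeated multiplication:
P^1 =
  1: [2/9, 1/9, 1/9, 5/9]
  2: [2/9, 5/9, 1/9, 1/9]
  3: [1/3, 1/9, 4/9, 1/9]
  4: [1/9, 1/9, 1/3, 4/9]
P^2 =
  1: [14/81, 13/81, 22/81, 32/81]
  2: [2/9, 29/81, 14/81, 20/81]
  3: [7/27, 13/81, 23/81, 8/27]
  4: [17/81, 13/81, 26/81, 25/81]

(P^2)[2 -> 2] = 29/81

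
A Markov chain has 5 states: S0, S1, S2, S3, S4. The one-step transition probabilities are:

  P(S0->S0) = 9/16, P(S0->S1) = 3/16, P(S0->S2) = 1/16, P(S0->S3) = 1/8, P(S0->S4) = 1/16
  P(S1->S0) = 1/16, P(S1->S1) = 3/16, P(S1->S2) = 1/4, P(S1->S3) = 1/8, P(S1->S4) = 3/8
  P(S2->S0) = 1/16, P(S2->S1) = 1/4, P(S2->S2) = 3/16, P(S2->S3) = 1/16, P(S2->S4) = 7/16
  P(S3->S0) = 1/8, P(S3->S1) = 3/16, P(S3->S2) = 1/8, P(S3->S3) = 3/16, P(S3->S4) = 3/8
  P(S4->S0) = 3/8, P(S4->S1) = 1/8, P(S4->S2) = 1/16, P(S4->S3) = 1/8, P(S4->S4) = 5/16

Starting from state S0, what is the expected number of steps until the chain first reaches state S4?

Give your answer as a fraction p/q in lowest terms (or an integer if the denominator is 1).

Let h_i = expected steps to first reach S4 from state i.
Boundary: h_S4 = 0.
First-step equations for the other states:
  h_S0 = 1 + 9/16*h_S0 + 3/16*h_S1 + 1/16*h_S2 + 1/8*h_S3 + 1/16*h_S4
  h_S1 = 1 + 1/16*h_S0 + 3/16*h_S1 + 1/4*h_S2 + 1/8*h_S3 + 3/8*h_S4
  h_S2 = 1 + 1/16*h_S0 + 1/4*h_S1 + 3/16*h_S2 + 1/16*h_S3 + 7/16*h_S4
  h_S3 = 1 + 1/8*h_S0 + 3/16*h_S1 + 1/8*h_S2 + 3/16*h_S3 + 3/8*h_S4

Substituting h_S4 = 0 and rearranging gives the linear system (I - Q) h = 1:
  [7/16, -3/16, -1/16, -1/8] . (h_S0, h_S1, h_S2, h_S3) = 1
  [-1/16, 13/16, -1/4, -1/8] . (h_S0, h_S1, h_S2, h_S3) = 1
  [-1/16, -1/4, 13/16, -1/16] . (h_S0, h_S1, h_S2, h_S3) = 1
  [-1/8, -3/16, -1/8, 13/16] . (h_S0, h_S1, h_S2, h_S3) = 1

Solving yields:
  h_S0 = 13324/2777
  h_S1 = 8084/2777
  h_S2 = 7584/2777
  h_S3 = 8500/2777

Starting state is S0, so the expected hitting time is h_S0 = 13324/2777.

Answer: 13324/2777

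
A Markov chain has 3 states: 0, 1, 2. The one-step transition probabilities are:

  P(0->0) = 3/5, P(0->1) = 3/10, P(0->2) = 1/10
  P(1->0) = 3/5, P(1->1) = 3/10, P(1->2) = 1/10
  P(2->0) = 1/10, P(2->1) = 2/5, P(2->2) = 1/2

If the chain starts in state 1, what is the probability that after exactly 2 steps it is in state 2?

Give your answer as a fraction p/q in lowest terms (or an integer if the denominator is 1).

Computing P^2 by repeated multiplication:
P^1 =
  0: [3/5, 3/10, 1/10]
  1: [3/5, 3/10, 1/10]
  2: [1/10, 2/5, 1/2]
P^2 =
  0: [11/20, 31/100, 7/50]
  1: [11/20, 31/100, 7/50]
  2: [7/20, 7/20, 3/10]

(P^2)[1 -> 2] = 7/50

Answer: 7/50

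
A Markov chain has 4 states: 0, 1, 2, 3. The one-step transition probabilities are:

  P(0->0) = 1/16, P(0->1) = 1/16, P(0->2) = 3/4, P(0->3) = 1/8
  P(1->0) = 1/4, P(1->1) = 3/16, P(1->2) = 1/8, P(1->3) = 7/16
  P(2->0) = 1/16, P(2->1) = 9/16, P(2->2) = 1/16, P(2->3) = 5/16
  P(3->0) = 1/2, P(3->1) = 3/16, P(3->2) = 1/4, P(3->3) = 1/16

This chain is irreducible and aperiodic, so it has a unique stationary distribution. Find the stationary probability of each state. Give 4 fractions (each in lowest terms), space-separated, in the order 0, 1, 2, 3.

Answer: 899/4116 2167/8232 377/1372 2005/8232

Derivation:
The stationary distribution satisfies pi = pi * P, i.e.:
  pi_0 = 1/16*pi_0 + 1/4*pi_1 + 1/16*pi_2 + 1/2*pi_3
  pi_1 = 1/16*pi_0 + 3/16*pi_1 + 9/16*pi_2 + 3/16*pi_3
  pi_2 = 3/4*pi_0 + 1/8*pi_1 + 1/16*pi_2 + 1/4*pi_3
  pi_3 = 1/8*pi_0 + 7/16*pi_1 + 5/16*pi_2 + 1/16*pi_3
with normalization: pi_0 + pi_1 + pi_2 + pi_3 = 1.

Using the first 3 balance equations plus normalization, the linear system A*pi = b is:
  [-15/16, 1/4, 1/16, 1/2] . pi = 0
  [1/16, -13/16, 9/16, 3/16] . pi = 0
  [3/4, 1/8, -15/16, 1/4] . pi = 0
  [1, 1, 1, 1] . pi = 1

Solving yields:
  pi_0 = 899/4116
  pi_1 = 2167/8232
  pi_2 = 377/1372
  pi_3 = 2005/8232

Verification (pi * P):
  899/4116*1/16 + 2167/8232*1/4 + 377/1372*1/16 + 2005/8232*1/2 = 899/4116 = pi_0  (ok)
  899/4116*1/16 + 2167/8232*3/16 + 377/1372*9/16 + 2005/8232*3/16 = 2167/8232 = pi_1  (ok)
  899/4116*3/4 + 2167/8232*1/8 + 377/1372*1/16 + 2005/8232*1/4 = 377/1372 = pi_2  (ok)
  899/4116*1/8 + 2167/8232*7/16 + 377/1372*5/16 + 2005/8232*1/16 = 2005/8232 = pi_3  (ok)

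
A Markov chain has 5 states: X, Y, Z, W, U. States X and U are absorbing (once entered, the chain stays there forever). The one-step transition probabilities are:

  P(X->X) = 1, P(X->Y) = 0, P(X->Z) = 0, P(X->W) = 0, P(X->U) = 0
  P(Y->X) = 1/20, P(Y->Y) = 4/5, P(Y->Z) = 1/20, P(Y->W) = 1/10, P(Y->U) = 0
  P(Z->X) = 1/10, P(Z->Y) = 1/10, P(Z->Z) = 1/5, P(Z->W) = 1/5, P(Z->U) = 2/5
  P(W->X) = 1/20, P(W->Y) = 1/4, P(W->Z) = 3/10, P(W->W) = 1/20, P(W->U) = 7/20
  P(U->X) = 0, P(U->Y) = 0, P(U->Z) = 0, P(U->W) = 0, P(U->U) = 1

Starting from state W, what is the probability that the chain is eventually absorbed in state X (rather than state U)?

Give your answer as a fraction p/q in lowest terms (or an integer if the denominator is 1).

Let a_i = P(absorbed in X | start in state i).
Boundary conditions: a_X = 1, a_U = 0.
For each transient state i, a_i = sum_j P(i->j) * a_j:
  a_Y = 1/20*a_X + 4/5*a_Y + 1/20*a_Z + 1/10*a_W + 0*a_U
  a_Z = 1/10*a_X + 1/10*a_Y + 1/5*a_Z + 1/5*a_W + 2/5*a_U
  a_W = 1/20*a_X + 1/4*a_Y + 3/10*a_Z + 1/20*a_W + 7/20*a_U

Substituting a_X = 1 and a_U = 0, rearrange to (I - Q) a = r where r[i] = P(i -> X):
  [1/5, -1/20, -1/10] . (a_Y, a_Z, a_W) = 1/20
  [-1/10, 4/5, -1/5] . (a_Y, a_Z, a_W) = 1/10
  [-1/4, -3/10, 19/20] . (a_Y, a_Z, a_W) = 1/20

Solving yields:
  a_Y = 189/439
  a_Z = 105/439
  a_W = 106/439

Starting state is W, so the absorption probability is a_W = 106/439.

Answer: 106/439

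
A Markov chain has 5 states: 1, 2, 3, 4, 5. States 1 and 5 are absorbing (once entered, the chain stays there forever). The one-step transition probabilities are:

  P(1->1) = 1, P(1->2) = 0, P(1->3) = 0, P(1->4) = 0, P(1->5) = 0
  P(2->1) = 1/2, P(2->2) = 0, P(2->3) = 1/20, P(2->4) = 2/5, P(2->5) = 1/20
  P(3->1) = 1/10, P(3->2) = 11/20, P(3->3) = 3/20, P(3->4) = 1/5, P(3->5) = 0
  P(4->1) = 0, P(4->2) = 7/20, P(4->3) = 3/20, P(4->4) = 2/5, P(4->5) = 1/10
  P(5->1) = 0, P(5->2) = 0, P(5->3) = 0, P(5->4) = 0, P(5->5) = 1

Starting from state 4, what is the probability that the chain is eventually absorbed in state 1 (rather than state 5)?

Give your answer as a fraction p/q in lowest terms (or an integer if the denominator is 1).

Let a_i = P(absorbed in 1 | start in state i).
Boundary conditions: a_1 = 1, a_5 = 0.
For each transient state i, a_i = sum_j P(i->j) * a_j:
  a_2 = 1/2*a_1 + 0*a_2 + 1/20*a_3 + 2/5*a_4 + 1/20*a_5
  a_3 = 1/10*a_1 + 11/20*a_2 + 3/20*a_3 + 1/5*a_4 + 0*a_5
  a_4 = 0*a_1 + 7/20*a_2 + 3/20*a_3 + 2/5*a_4 + 1/10*a_5

Substituting a_1 = 1 and a_5 = 0, rearrange to (I - Q) a = r where r[i] = P(i -> 1):
  [1, -1/20, -2/5] . (a_2, a_3, a_4) = 1/2
  [-11/20, 17/20, -1/5] . (a_2, a_3, a_4) = 1/10
  [-7/20, -3/20, 3/5] . (a_2, a_3, a_4) = 0

Solving yields:
  a_2 = 249/308
  a_3 = 123/154
  a_4 = 827/1232

Starting state is 4, so the absorption probability is a_4 = 827/1232.

Answer: 827/1232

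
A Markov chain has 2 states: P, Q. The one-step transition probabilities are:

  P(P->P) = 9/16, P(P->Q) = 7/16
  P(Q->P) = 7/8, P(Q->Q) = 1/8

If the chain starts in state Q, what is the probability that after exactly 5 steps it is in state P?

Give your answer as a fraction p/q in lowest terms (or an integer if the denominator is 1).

Answer: 350567/524288

Derivation:
Computing P^5 by repeated multiplication:
P^1 =
  P: [9/16, 7/16]
  Q: [7/8, 1/8]
P^2 =
  P: [179/256, 77/256]
  Q: [77/128, 51/128]
P^3 =
  P: [2689/4096, 1407/4096]
  Q: [1407/2048, 641/2048]
P^4 =
  P: [43899/65536, 21637/65536]
  Q: [21637/32768, 11131/32768]
P^5 =
  P: [698009/1048576, 350567/1048576]
  Q: [350567/524288, 173721/524288]

(P^5)[Q -> P] = 350567/524288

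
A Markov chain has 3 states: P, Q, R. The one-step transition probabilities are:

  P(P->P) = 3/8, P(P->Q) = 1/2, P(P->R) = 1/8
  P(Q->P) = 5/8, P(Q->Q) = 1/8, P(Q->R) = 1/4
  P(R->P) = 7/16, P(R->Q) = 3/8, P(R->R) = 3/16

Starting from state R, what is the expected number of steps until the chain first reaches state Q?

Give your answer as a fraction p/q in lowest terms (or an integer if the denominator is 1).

Let h_i = expected steps to first reach Q from state i.
Boundary: h_Q = 0.
First-step equations for the other states:
  h_P = 1 + 3/8*h_P + 1/2*h_Q + 1/8*h_R
  h_R = 1 + 7/16*h_P + 3/8*h_Q + 3/16*h_R

Substituting h_Q = 0 and rearranging gives the linear system (I - Q) h = 1:
  [5/8, -1/8] . (h_P, h_R) = 1
  [-7/16, 13/16] . (h_P, h_R) = 1

Solving yields:
  h_P = 60/29
  h_R = 68/29

Starting state is R, so the expected hitting time is h_R = 68/29.

Answer: 68/29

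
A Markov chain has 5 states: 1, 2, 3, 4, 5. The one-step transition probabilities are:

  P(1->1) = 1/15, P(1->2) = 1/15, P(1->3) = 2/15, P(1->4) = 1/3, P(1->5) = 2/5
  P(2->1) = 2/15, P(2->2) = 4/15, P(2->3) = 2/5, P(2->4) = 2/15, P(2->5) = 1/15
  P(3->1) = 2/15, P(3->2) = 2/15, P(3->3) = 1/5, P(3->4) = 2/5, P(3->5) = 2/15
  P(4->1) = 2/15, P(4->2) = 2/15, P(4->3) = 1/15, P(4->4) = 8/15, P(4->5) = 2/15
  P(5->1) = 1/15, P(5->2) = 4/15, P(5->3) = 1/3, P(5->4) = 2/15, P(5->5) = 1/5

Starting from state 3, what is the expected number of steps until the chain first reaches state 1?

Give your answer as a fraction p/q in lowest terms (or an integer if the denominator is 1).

Let h_i = expected steps to first reach 1 from state i.
Boundary: h_1 = 0.
First-step equations for the other states:
  h_2 = 1 + 2/15*h_1 + 4/15*h_2 + 2/5*h_3 + 2/15*h_4 + 1/15*h_5
  h_3 = 1 + 2/15*h_1 + 2/15*h_2 + 1/5*h_3 + 2/5*h_4 + 2/15*h_5
  h_4 = 1 + 2/15*h_1 + 2/15*h_2 + 1/15*h_3 + 8/15*h_4 + 2/15*h_5
  h_5 = 1 + 1/15*h_1 + 4/15*h_2 + 1/3*h_3 + 2/15*h_4 + 1/5*h_5

Substituting h_1 = 0 and rearranging gives the linear system (I - Q) h = 1:
  [11/15, -2/5, -2/15, -1/15] . (h_2, h_3, h_4, h_5) = 1
  [-2/15, 4/5, -2/5, -2/15] . (h_2, h_3, h_4, h_5) = 1
  [-2/15, -1/15, 7/15, -2/15] . (h_2, h_3, h_4, h_5) = 1
  [-4/15, -1/3, -2/15, 4/5] . (h_2, h_3, h_4, h_5) = 1

Solving yields:
  h_2 = 2745/344
  h_3 = 345/43
  h_4 = 345/43
  h_5 = 2955/344

Starting state is 3, so the expected hitting time is h_3 = 345/43.

Answer: 345/43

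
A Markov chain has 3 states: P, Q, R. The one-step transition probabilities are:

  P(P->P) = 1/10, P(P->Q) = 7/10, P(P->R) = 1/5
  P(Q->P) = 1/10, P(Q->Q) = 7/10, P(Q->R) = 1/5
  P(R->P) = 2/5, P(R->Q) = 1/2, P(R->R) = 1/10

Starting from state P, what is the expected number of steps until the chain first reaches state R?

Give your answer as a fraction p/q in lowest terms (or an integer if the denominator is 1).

Let h_i = expected steps to first reach R from state i.
Boundary: h_R = 0.
First-step equations for the other states:
  h_P = 1 + 1/10*h_P + 7/10*h_Q + 1/5*h_R
  h_Q = 1 + 1/10*h_P + 7/10*h_Q + 1/5*h_R

Substituting h_R = 0 and rearranging gives the linear system (I - Q) h = 1:
  [9/10, -7/10] . (h_P, h_Q) = 1
  [-1/10, 3/10] . (h_P, h_Q) = 1

Solving yields:
  h_P = 5
  h_Q = 5

Starting state is P, so the expected hitting time is h_P = 5.

Answer: 5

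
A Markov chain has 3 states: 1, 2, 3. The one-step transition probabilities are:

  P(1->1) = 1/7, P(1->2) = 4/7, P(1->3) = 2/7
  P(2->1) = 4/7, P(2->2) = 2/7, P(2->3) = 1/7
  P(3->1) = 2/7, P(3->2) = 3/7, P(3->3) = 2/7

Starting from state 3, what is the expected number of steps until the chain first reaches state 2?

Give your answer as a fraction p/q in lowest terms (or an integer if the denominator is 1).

Answer: 28/13

Derivation:
Let h_i = expected steps to first reach 2 from state i.
Boundary: h_2 = 0.
First-step equations for the other states:
  h_1 = 1 + 1/7*h_1 + 4/7*h_2 + 2/7*h_3
  h_3 = 1 + 2/7*h_1 + 3/7*h_2 + 2/7*h_3

Substituting h_2 = 0 and rearranging gives the linear system (I - Q) h = 1:
  [6/7, -2/7] . (h_1, h_3) = 1
  [-2/7, 5/7] . (h_1, h_3) = 1

Solving yields:
  h_1 = 49/26
  h_3 = 28/13

Starting state is 3, so the expected hitting time is h_3 = 28/13.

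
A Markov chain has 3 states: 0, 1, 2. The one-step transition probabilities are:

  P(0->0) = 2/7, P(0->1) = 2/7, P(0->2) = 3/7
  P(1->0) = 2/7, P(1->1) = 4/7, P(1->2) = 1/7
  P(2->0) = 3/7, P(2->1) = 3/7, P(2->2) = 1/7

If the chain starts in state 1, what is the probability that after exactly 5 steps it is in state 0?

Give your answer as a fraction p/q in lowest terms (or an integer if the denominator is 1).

Answer: 5363/16807

Derivation:
Computing P^5 by repeated multiplication:
P^1 =
  0: [2/7, 2/7, 3/7]
  1: [2/7, 4/7, 1/7]
  2: [3/7, 3/7, 1/7]
P^2 =
  0: [17/49, 3/7, 11/49]
  1: [15/49, 23/49, 11/49]
  2: [15/49, 3/7, 13/49]
P^3 =
  0: [109/343, 151/343, 83/343]
  1: [109/343, 155/343, 79/343]
  2: [111/343, 153/343, 79/343]
P^4 =
  0: [769/2401, 153/343, 561/2401]
  1: [765/2401, 1075/2401, 561/2401]
  2: [765/2401, 153/343, 565/2401]
P^5 =
  0: [5363/16807, 7505/16807, 3939/16807]
  1: [5363/16807, 7513/16807, 3931/16807]
  2: [5367/16807, 7509/16807, 3931/16807]

(P^5)[1 -> 0] = 5363/16807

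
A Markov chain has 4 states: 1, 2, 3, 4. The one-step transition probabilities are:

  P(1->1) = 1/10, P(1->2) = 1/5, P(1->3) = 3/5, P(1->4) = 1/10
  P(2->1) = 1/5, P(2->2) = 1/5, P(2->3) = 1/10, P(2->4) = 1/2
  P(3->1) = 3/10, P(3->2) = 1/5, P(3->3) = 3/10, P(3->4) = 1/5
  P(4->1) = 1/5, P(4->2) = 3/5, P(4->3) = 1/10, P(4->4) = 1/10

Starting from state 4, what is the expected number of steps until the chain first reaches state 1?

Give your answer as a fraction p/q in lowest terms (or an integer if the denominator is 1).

Answer: 80/17

Derivation:
Let h_i = expected steps to first reach 1 from state i.
Boundary: h_1 = 0.
First-step equations for the other states:
  h_2 = 1 + 1/5*h_1 + 1/5*h_2 + 1/10*h_3 + 1/2*h_4
  h_3 = 1 + 3/10*h_1 + 1/5*h_2 + 3/10*h_3 + 1/5*h_4
  h_4 = 1 + 1/5*h_1 + 3/5*h_2 + 1/10*h_3 + 1/10*h_4

Substituting h_1 = 0 and rearranging gives the linear system (I - Q) h = 1:
  [4/5, -1/10, -1/2] . (h_2, h_3, h_4) = 1
  [-1/5, 7/10, -1/5] . (h_2, h_3, h_4) = 1
  [-3/5, -1/10, 9/10] . (h_2, h_3, h_4) = 1

Solving yields:
  h_2 = 80/17
  h_3 = 70/17
  h_4 = 80/17

Starting state is 4, so the expected hitting time is h_4 = 80/17.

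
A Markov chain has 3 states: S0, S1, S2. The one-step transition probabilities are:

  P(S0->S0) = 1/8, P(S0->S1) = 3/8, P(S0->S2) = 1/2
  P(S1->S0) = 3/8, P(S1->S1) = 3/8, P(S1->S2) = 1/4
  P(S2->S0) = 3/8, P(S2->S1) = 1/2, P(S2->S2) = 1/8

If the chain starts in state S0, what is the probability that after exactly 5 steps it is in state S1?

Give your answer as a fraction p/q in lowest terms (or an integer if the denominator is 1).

Answer: 6725/16384

Derivation:
Computing P^5 by repeated multiplication:
P^1 =
  S0: [1/8, 3/8, 1/2]
  S1: [3/8, 3/8, 1/4]
  S2: [3/8, 1/2, 1/8]
P^2 =
  S0: [11/32, 7/16, 7/32]
  S1: [9/32, 13/32, 5/16]
  S2: [9/32, 25/64, 21/64]
P^3 =
  S0: [37/128, 103/256, 79/256]
  S1: [39/128, 53/128, 9/32]
  S2: [39/128, 213/512, 143/512]
P^4 =
  S0: [155/512, 847/2048, 581/2048]
  S1: [153/512, 105/256, 149/512]
  S2: [153/512, 1679/4096, 1193/4096]
P^5 =
  S0: [613/2048, 6725/16384, 4755/16384]
  S1: [615/2048, 1685/4096, 1181/4096]
  S2: [615/2048, 13481/32768, 9447/32768]

(P^5)[S0 -> S1] = 6725/16384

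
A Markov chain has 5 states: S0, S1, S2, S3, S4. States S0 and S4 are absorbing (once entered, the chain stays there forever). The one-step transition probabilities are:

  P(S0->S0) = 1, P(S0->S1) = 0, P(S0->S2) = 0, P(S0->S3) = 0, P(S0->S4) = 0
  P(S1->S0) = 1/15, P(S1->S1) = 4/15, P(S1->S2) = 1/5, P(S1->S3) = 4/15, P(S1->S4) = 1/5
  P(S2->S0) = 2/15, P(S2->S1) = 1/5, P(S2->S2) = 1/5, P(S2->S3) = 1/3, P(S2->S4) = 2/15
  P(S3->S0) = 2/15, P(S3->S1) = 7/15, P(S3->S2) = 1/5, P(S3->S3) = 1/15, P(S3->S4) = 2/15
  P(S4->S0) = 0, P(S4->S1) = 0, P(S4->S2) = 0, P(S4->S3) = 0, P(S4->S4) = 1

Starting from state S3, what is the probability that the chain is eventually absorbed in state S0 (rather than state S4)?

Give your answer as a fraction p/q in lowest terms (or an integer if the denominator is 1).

Answer: 149/360

Derivation:
Let a_i = P(absorbed in S0 | start in state i).
Boundary conditions: a_S0 = 1, a_S4 = 0.
For each transient state i, a_i = sum_j P(i->j) * a_j:
  a_S1 = 1/15*a_S0 + 4/15*a_S1 + 1/5*a_S2 + 4/15*a_S3 + 1/5*a_S4
  a_S2 = 2/15*a_S0 + 1/5*a_S1 + 1/5*a_S2 + 1/3*a_S3 + 2/15*a_S4
  a_S3 = 2/15*a_S0 + 7/15*a_S1 + 1/5*a_S2 + 1/15*a_S3 + 2/15*a_S4

Substituting a_S0 = 1 and a_S4 = 0, rearrange to (I - Q) a = r where r[i] = P(i -> S0):
  [11/15, -1/5, -4/15] . (a_S1, a_S2, a_S3) = 1/15
  [-1/5, 4/5, -1/3] . (a_S1, a_S2, a_S3) = 2/15
  [-7/15, -1/5, 14/15] . (a_S1, a_S2, a_S3) = 2/15

Solving yields:
  a_S1 = 43/120
  a_S2 = 463/1080
  a_S3 = 149/360

Starting state is S3, so the absorption probability is a_S3 = 149/360.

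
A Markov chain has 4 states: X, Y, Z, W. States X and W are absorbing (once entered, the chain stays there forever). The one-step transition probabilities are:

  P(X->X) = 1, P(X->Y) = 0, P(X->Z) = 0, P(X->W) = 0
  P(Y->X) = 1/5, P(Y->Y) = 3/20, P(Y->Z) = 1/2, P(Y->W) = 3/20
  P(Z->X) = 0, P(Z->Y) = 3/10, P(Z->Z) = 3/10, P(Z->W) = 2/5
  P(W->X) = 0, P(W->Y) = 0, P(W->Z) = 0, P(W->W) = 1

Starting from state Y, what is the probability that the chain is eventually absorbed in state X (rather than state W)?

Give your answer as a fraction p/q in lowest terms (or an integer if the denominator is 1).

Let a_i = P(absorbed in X | start in state i).
Boundary conditions: a_X = 1, a_W = 0.
For each transient state i, a_i = sum_j P(i->j) * a_j:
  a_Y = 1/5*a_X + 3/20*a_Y + 1/2*a_Z + 3/20*a_W
  a_Z = 0*a_X + 3/10*a_Y + 3/10*a_Z + 2/5*a_W

Substituting a_X = 1 and a_W = 0, rearrange to (I - Q) a = r where r[i] = P(i -> X):
  [17/20, -1/2] . (a_Y, a_Z) = 1/5
  [-3/10, 7/10] . (a_Y, a_Z) = 0

Solving yields:
  a_Y = 28/89
  a_Z = 12/89

Starting state is Y, so the absorption probability is a_Y = 28/89.

Answer: 28/89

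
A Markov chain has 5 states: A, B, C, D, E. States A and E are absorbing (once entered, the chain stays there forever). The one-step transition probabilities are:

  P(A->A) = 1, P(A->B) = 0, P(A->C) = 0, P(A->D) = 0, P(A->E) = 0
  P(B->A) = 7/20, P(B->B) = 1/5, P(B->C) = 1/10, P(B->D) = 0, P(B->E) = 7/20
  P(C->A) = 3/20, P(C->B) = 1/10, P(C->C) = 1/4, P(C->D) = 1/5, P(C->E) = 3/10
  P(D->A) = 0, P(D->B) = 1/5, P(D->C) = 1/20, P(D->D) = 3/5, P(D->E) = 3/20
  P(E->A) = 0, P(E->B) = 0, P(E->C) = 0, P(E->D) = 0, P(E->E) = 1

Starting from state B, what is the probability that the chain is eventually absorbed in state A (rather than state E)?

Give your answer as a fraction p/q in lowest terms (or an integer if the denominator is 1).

Answer: 215/448

Derivation:
Let a_i = P(absorbed in A | start in state i).
Boundary conditions: a_A = 1, a_E = 0.
For each transient state i, a_i = sum_j P(i->j) * a_j:
  a_B = 7/20*a_A + 1/5*a_B + 1/10*a_C + 0*a_D + 7/20*a_E
  a_C = 3/20*a_A + 1/10*a_B + 1/4*a_C + 1/5*a_D + 3/10*a_E
  a_D = 0*a_A + 1/5*a_B + 1/20*a_C + 3/5*a_D + 3/20*a_E

Substituting a_A = 1 and a_E = 0, rearrange to (I - Q) a = r where r[i] = P(i -> A):
  [4/5, -1/10, 0] . (a_B, a_C, a_D) = 7/20
  [-1/10, 3/4, -1/5] . (a_B, a_C, a_D) = 3/20
  [-1/5, -1/20, 2/5] . (a_B, a_C, a_D) = 0

Solving yields:
  a_B = 215/448
  a_C = 19/56
  a_D = 253/896

Starting state is B, so the absorption probability is a_B = 215/448.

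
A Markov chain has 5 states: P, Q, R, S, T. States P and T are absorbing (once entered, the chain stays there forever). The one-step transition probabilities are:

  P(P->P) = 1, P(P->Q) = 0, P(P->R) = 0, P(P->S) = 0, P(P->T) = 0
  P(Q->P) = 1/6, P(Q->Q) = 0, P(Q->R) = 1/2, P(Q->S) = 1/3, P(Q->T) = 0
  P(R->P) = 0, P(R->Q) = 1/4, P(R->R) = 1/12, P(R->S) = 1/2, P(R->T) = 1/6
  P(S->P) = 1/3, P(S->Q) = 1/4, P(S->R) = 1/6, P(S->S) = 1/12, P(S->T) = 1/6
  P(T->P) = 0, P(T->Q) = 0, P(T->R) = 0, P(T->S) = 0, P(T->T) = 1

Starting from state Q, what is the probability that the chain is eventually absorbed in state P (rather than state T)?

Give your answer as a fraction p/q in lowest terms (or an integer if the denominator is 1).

Let a_i = P(absorbed in P | start in state i).
Boundary conditions: a_P = 1, a_T = 0.
For each transient state i, a_i = sum_j P(i->j) * a_j:
  a_Q = 1/6*a_P + 0*a_Q + 1/2*a_R + 1/3*a_S + 0*a_T
  a_R = 0*a_P + 1/4*a_Q + 1/12*a_R + 1/2*a_S + 1/6*a_T
  a_S = 1/3*a_P + 1/4*a_Q + 1/6*a_R + 1/12*a_S + 1/6*a_T

Substituting a_P = 1 and a_T = 0, rearrange to (I - Q) a = r where r[i] = P(i -> P):
  [1, -1/2, -1/3] . (a_Q, a_R, a_S) = 1/6
  [-1/4, 11/12, -1/2] . (a_Q, a_R, a_S) = 0
  [-1/4, -1/6, 11/12] . (a_Q, a_R, a_S) = 1/3

Solving yields:
  a_Q = 269/423
  a_R = 73/141
  a_S = 89/141

Starting state is Q, so the absorption probability is a_Q = 269/423.

Answer: 269/423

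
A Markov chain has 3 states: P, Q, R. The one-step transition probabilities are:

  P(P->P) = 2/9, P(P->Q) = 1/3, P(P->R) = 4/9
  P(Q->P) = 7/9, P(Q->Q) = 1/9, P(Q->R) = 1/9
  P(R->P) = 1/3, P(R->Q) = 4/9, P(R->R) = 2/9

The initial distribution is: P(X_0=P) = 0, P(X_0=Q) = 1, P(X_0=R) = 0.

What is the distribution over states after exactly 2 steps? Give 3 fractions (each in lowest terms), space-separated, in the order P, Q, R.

Propagating the distribution step by step (d_{t+1} = d_t * P):
d_0 = (P=0, Q=1, R=0)
  d_1[P] = 0*2/9 + 1*7/9 + 0*1/3 = 7/9
  d_1[Q] = 0*1/3 + 1*1/9 + 0*4/9 = 1/9
  d_1[R] = 0*4/9 + 1*1/9 + 0*2/9 = 1/9
d_1 = (P=7/9, Q=1/9, R=1/9)
  d_2[P] = 7/9*2/9 + 1/9*7/9 + 1/9*1/3 = 8/27
  d_2[Q] = 7/9*1/3 + 1/9*1/9 + 1/9*4/9 = 26/81
  d_2[R] = 7/9*4/9 + 1/9*1/9 + 1/9*2/9 = 31/81
d_2 = (P=8/27, Q=26/81, R=31/81)

Answer: 8/27 26/81 31/81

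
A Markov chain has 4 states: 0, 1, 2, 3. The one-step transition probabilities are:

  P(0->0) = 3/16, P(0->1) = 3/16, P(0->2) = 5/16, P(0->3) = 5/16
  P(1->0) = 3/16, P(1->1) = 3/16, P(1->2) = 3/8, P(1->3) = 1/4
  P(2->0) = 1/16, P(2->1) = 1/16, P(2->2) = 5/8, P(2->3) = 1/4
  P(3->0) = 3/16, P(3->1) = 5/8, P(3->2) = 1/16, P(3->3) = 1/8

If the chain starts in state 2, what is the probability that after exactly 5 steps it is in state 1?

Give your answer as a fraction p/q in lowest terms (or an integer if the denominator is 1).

Answer: 124885/524288

Derivation:
Computing P^5 by repeated multiplication:
P^1 =
  0: [3/16, 3/16, 5/16, 5/16]
  1: [3/16, 3/16, 3/8, 1/4]
  2: [1/16, 1/16, 5/8, 1/4]
  3: [3/16, 5/8, 1/16, 1/8]
P^2 =
  0: [19/128, 73/256, 11/32, 57/256]
  1: [9/64, 1/4, 97/256, 59/256]
  2: [7/64, 7/32, 115/256, 57/256]
  3: [23/128, 15/64, 87/256, 63/256]
P^3 =
  0: [37/256, 991/4096, 1565/4096, 237/1024]
  1: [287/2048, 987/4096, 1593/4096, 471/2048]
  2: [269/2048, 937/4096, 1683/4096, 469/2048]
  3: [297/2048, 1035/4096, 1523/4096, 59/256]
P^4 =
  0: [4579/32768, 7897/32768, 797/2048, 1885/8192]
  1: [4551/32768, 981/4096, 401/1024, 7537/32768]
  2: [4461/32768, 121/512, 815/2048, 7523/32768]
  3: [4621/32768, 7925/32768, 12677/32768, 7545/32768]
P^5 =
  0: [2275/16384, 31395/131072, 205337/524288, 120571/524288]
  1: [1135/8192, 125399/524288, 51425/131072, 120549/524288]
  2: [2257/16384, 124885/524288, 51673/131072, 120487/524288]
  3: [36475/262144, 125765/524288, 102485/262144, 120603/524288]

(P^5)[2 -> 1] = 124885/524288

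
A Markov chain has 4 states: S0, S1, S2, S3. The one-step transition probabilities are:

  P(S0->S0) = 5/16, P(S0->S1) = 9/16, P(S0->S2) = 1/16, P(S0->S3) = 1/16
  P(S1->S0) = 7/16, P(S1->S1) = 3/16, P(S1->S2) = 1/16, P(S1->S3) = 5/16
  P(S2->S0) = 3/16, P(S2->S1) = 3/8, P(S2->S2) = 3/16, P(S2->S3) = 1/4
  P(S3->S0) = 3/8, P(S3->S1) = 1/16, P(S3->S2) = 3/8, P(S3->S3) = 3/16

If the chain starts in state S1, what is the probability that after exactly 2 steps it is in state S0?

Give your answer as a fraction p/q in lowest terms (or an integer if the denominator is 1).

Answer: 89/256

Derivation:
Computing P^2 by repeated multiplication:
P^1 =
  S0: [5/16, 9/16, 1/16, 1/16]
  S1: [7/16, 3/16, 1/16, 5/16]
  S2: [3/16, 3/8, 3/16, 1/4]
  S3: [3/8, 1/16, 3/8, 3/16]
P^2 =
  S0: [97/256, 79/256, 23/256, 57/256]
  S1: [89/256, 83/256, 43/256, 41/256]
  S2: [45/128, 67/256, 21/128, 57/256]
  S3: [73/256, 3/8, 43/256, 11/64]

(P^2)[S1 -> S0] = 89/256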